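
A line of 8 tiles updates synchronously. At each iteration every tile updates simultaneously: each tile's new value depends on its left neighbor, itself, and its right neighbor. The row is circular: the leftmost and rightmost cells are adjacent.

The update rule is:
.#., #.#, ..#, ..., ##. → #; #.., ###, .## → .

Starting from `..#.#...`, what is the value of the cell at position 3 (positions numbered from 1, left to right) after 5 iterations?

iteration 1: #####.##
iteration 2: ....##..
iteration 3: ####.#.#
iteration 4: ...####.
iteration 5: ###...#.
position 3 holds #

#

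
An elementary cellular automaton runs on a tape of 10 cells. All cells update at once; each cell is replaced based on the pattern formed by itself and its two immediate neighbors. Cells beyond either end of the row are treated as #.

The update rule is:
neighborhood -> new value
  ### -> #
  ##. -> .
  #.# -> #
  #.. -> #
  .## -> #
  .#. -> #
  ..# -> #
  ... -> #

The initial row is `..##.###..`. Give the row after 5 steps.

###.######

###.###.##
##.###.###
#.###.####
.###.#####
###.######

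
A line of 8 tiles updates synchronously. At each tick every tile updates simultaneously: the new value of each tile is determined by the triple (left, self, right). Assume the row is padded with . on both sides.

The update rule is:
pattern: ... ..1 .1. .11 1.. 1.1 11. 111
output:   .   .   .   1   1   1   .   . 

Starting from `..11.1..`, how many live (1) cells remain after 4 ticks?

2

..1.1.1.
...1.1.1
....1.1.
.....1.1
count of 1: 2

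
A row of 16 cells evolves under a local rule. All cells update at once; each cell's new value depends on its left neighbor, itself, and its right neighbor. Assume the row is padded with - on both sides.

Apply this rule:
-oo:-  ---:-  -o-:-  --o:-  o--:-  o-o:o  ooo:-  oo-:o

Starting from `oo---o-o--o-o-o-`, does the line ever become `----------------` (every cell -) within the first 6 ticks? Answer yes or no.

-o----o----o-o--
------------o---
----------------
all cells are - at tick 3

yes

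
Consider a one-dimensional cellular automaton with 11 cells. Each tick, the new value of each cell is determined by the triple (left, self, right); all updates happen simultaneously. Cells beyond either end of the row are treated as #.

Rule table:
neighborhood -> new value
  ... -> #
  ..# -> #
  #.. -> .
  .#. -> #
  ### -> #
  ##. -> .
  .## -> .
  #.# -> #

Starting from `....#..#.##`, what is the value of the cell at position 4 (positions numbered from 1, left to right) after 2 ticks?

tick 1: .####.###.#
tick 2: #.##.#.#.#.
position 4 holds #

#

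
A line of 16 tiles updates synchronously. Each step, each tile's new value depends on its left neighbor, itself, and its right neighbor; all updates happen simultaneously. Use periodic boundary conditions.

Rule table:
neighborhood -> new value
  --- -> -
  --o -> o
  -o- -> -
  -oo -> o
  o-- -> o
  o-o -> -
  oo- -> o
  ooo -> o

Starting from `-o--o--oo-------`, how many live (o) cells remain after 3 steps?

o-oo-ooooo------
--oo-oooooo----o
oooo-ooooooo--o-
count of o: 12

12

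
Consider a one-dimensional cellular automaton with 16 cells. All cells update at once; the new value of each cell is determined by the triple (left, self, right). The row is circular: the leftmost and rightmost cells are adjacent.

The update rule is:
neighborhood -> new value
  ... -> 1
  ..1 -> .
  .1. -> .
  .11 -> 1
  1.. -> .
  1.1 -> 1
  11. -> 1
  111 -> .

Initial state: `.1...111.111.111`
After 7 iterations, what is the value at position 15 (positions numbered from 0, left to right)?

1..1.1.111.111.1
1...1.11.111.111
1.1..11111.111..
.1...1...111.1..
...1...1.1.11..1
.1...1..1.111...
...1.....11.1.11
position 15 holds 1

1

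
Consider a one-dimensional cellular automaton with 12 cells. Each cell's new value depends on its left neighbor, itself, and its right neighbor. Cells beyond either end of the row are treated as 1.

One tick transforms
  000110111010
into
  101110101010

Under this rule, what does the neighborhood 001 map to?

1

At position 2 the neighborhood is 001; the next row has 1 there.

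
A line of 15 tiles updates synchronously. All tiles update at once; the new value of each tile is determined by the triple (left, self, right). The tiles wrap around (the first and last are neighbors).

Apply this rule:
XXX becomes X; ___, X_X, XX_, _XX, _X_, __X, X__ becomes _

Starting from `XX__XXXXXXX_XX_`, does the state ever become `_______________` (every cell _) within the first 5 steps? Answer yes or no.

step 1: _____XXXXX_____
step 2: ______XXX______
step 3: _______X_______
step 4: _______________
all cells are _ at step 4

yes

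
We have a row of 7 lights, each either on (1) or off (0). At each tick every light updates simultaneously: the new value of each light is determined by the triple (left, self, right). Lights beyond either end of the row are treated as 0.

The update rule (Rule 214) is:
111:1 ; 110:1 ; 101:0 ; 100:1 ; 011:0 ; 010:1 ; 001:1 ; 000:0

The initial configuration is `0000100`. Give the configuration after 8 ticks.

tick 1: 0001110
tick 2: 0010111
tick 3: 0110011
tick 4: 1011101
tick 5: 1001101
tick 6: 1110101
tick 7: 0110101
tick 8: 1010101

1010101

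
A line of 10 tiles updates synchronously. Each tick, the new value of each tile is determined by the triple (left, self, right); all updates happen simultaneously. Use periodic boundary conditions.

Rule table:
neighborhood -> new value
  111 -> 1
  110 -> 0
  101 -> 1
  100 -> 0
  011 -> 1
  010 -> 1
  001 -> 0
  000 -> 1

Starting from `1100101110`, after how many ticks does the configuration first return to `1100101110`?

10

tick 1: 1000111101
tick 2: 0010111011
tick 3: 0011110110
tick 4: 1011101100
tick 5: 1111011000
tick 6: 1110110010
tick 7: 1101100011
tick 8: 1011001011
tick 9: 0110001111
tick 10: 1100101110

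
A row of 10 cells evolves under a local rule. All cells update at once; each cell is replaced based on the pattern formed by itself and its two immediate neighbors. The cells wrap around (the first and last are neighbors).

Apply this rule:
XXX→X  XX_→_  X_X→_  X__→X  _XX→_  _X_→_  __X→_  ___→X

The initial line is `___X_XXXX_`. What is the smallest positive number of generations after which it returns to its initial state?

generation 1: XX____XX_X
generation 2: X_XXX_____
generation 3: ___X_XXXX_

3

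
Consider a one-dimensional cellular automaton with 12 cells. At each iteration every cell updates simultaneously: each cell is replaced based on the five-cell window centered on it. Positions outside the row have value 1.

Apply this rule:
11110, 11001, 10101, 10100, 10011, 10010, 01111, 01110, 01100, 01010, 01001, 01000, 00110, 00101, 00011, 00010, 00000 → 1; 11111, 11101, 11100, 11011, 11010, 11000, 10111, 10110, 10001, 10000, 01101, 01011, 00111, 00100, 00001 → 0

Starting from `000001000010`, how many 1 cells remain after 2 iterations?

10

001010100110
111111111100
count of 1: 10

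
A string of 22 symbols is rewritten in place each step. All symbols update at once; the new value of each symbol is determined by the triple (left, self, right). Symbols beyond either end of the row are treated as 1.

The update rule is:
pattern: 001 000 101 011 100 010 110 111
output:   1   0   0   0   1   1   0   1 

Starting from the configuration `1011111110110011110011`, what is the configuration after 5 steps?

0001111100001101101101
1010111010010000000000
0010010011111000000001
1111111101110100000010
1111111000100110000110

1111111000100110000110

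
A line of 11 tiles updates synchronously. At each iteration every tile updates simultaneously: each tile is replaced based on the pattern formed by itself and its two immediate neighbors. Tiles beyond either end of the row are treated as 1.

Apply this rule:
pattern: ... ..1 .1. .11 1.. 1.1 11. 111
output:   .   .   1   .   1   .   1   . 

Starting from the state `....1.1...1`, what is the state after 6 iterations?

1...1.11...
11..1..11..
.11.11..11.
..1..11..1.
1.11..11.1.
1..11..1.1.

1..11..1.1.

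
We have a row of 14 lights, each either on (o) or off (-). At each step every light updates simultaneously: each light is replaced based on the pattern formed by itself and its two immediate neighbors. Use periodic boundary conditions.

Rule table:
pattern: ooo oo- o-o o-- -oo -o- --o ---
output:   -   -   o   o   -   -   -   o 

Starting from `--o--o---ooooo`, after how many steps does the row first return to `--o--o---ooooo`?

step 1: o--o--oo------
step 2: -o--o---ooooo-
step 3: --o--oo------o
step 4: o--o---ooooo--
step 5: -o--oo------o-
step 6: --o---ooooo--o
step 7: o--oo------o--
step 8: -o---ooooo--o-
step 9: --oo------o--o
step 10: o---ooooo--o--
step 11: -oo------o--o-
step 12: ---ooooo--o--o
step 13: oo------o--o--
step 14: --ooooo--o--o-
step 15: o------o--o--o
step 16: -ooooo--o--o--
step 17: ------o--o--oo
step 18: ooooo--o--o---
step 19: -----o--o--oo-
step 20: oooo--o--o---o
step 21: ----o--o--oo--
step 22: ooo--o--o---oo
step 23: ---o--o--oo---
step 24: oo--o--o---ooo
step 25: --o--o--oo----
step 26: o--o--o---oooo
step 27: -o--o--oo-----
step 28: --o--o---ooooo

28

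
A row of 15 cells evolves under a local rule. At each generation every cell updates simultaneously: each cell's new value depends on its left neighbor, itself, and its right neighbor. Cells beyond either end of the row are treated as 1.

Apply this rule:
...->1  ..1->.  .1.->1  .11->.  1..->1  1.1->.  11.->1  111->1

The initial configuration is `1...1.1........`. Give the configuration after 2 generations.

111.1.11111111.
111.1..1111111.

111.1..1111111.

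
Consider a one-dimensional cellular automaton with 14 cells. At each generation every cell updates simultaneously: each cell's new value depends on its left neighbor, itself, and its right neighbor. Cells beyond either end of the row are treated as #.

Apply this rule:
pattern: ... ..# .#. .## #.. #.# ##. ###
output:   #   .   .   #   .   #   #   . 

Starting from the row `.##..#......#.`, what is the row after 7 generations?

###....####..#
..#.##.#..#..#
...####......#
.#.#..#.####.#
#.#....##..###
##..##.##..#..
.#..#####.....

.#..#####.....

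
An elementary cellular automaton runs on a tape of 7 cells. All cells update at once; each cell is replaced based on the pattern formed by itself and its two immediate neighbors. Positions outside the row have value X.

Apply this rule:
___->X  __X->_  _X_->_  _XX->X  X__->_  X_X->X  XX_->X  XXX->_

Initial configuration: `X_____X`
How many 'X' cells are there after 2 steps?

step 1: X_XXX_X
step 2: XXX_XXX
count of X: 6

6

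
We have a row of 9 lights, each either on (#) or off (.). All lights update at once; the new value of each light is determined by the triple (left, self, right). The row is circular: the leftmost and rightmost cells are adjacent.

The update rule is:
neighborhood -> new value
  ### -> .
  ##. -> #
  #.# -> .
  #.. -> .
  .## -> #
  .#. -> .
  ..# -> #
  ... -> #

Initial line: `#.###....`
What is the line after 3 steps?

...###...

..#.#.###
.#....#.#
...###...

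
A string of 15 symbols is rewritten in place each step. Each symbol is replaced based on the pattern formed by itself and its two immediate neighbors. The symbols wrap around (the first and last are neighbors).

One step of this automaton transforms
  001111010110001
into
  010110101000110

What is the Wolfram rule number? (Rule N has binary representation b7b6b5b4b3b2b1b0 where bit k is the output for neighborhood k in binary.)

163

position 3: 111 → 1  (bit 7 = 1)
position 5: 110 → 0  (bit 6 = 0)
position 6: 101 → 1  (bit 5 = 1)
position 0: 100 → 0  (bit 4 = 0)
position 2: 011 → 0  (bit 3 = 0)
position 7: 010 → 0  (bit 2 = 0)
position 1: 001 → 1  (bit 1 = 1)
position 12: 000 → 1  (bit 0 = 1)
bits b7..b0 = 10100011 = 163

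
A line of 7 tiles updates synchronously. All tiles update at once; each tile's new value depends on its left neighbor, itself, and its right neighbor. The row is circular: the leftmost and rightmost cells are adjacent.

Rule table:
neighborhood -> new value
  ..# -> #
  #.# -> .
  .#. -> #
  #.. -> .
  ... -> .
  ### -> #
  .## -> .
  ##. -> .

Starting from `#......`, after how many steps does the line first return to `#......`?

14

#.....#
.....#.
....##.
...#...
..##...
.#.....
##.....
......#
.....##
....#..
...##..
..#....
.##....
#......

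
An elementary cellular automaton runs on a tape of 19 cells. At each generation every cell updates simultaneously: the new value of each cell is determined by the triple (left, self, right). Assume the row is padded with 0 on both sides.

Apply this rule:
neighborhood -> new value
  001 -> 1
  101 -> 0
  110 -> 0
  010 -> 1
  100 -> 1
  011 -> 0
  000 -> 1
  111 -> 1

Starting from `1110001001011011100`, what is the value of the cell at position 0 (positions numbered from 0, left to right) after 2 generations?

0101111111000001011
1100111110111111000
position 0 holds 1

1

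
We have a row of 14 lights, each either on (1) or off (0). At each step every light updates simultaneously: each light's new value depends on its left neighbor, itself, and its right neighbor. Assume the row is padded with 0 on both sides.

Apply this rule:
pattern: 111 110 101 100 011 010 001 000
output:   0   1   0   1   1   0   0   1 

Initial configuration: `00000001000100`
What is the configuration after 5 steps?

00000111111011

11111100110011
10000110111011
01110110101011
01010110000011
00000111111011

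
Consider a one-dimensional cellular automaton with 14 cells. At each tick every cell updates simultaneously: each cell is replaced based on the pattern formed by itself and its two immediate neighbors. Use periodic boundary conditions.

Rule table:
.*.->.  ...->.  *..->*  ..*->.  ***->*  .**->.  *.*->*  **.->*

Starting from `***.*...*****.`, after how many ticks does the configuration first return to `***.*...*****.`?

14

.***.*...*****
*.***.*...****
**.***.*...***
***.***.*...**
****.***.*...*
*****.***.*...
.*****.***.*..
..*****.***.*.
...*****.***.*
*...*****.***.
.*...*****.***
*.*...*****.**
**.*...*****.*
***.*...*****.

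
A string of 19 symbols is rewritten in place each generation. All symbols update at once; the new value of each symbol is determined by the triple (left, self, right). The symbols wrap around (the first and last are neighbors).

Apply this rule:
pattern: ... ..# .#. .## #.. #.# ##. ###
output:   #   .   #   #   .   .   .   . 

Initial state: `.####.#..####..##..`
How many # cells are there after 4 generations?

generation 1: .#....#..#.....#..#
generation 2: .#.##.#..#.###.#..#
generation 3: .#.#..#..#.#...#..#
generation 4: .#.#..#..#.#.#.#..#
count of #: 8

8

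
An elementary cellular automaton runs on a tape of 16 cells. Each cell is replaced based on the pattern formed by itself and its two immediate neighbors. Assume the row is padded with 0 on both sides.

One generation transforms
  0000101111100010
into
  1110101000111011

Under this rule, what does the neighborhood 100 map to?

1

At position 11 the neighborhood is 100; the next row has 1 there.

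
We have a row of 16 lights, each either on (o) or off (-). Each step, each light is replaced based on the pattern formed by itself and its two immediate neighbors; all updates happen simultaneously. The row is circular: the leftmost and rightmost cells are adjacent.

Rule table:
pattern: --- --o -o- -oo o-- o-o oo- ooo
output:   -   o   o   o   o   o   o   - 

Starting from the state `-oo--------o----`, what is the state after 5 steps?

----oo--oo------

oooo------ooo---
o--oo----oo-oo-o
oooooo--oooooooo
-----oooo-------
----oo--oo------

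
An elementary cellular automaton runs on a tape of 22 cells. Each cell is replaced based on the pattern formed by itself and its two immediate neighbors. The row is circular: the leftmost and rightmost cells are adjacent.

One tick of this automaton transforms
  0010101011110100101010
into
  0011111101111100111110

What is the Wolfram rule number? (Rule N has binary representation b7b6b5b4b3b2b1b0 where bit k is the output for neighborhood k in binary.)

228

position 9: 111 → 1  (bit 7 = 1)
position 11: 110 → 1  (bit 6 = 1)
position 3: 101 → 1  (bit 5 = 1)
position 14: 100 → 0  (bit 4 = 0)
position 8: 011 → 0  (bit 3 = 0)
position 2: 010 → 1  (bit 2 = 1)
position 1: 001 → 0  (bit 1 = 0)
position 0: 000 → 0  (bit 0 = 0)
bits b7..b0 = 11100100 = 228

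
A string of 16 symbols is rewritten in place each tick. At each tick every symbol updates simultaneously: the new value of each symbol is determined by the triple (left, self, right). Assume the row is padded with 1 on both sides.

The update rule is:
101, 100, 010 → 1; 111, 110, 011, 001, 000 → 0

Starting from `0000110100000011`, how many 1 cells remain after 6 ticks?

3

tick 1: 1000001110000000
tick 2: 0100000001000000
tick 3: 1110000001100000
tick 4: 0001000000010000
tick 5: 1001100000011000
tick 6: 0100010000000100
count of 1: 3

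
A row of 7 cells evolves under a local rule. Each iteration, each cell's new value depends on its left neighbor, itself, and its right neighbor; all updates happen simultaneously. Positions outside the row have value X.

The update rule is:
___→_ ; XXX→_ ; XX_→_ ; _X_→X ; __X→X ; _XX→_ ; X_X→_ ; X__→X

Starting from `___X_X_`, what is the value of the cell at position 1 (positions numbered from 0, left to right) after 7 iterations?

X

X_XX_X_
_____X_
X___XX_
_X_X___
_X_XX_X
_X_____
_XX___X
position 1 holds X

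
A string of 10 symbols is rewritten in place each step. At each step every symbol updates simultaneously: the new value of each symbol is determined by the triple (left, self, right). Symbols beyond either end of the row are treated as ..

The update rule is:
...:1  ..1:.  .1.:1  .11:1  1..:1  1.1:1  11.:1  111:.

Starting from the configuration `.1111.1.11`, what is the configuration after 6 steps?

.1..111111
.11.1....1
.1111111.1
.1.....111
.11111.1.1
.1...11111

.1...11111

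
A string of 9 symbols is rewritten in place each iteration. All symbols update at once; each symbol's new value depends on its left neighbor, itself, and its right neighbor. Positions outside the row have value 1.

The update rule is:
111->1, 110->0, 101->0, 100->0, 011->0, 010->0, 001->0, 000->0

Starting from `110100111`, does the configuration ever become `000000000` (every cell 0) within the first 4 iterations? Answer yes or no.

yes

iteration 1: 100000011
iteration 2: 000000001
iteration 3: 000000000
all cells are 0 at iteration 3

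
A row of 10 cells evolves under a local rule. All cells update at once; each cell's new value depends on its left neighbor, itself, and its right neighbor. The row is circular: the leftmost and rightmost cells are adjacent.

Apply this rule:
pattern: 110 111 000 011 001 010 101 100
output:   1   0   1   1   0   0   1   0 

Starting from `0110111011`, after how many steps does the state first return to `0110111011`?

6

1111101111
0000111000
1110101011
0011010110
1011101110
0110111011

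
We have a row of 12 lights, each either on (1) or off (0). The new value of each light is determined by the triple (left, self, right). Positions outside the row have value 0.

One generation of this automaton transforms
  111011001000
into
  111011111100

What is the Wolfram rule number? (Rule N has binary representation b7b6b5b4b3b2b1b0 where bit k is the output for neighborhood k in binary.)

222

position 1: 111 → 1  (bit 7 = 1)
position 2: 110 → 1  (bit 6 = 1)
position 3: 101 → 0  (bit 5 = 0)
position 6: 100 → 1  (bit 4 = 1)
position 0: 011 → 1  (bit 3 = 1)
position 8: 010 → 1  (bit 2 = 1)
position 7: 001 → 1  (bit 1 = 1)
position 10: 000 → 0  (bit 0 = 0)
bits b7..b0 = 11011110 = 222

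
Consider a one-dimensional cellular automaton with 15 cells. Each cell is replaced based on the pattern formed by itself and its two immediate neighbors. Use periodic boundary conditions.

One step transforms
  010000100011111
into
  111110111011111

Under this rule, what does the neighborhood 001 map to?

At position 5 the neighborhood is 001; the next row has 0 there.

0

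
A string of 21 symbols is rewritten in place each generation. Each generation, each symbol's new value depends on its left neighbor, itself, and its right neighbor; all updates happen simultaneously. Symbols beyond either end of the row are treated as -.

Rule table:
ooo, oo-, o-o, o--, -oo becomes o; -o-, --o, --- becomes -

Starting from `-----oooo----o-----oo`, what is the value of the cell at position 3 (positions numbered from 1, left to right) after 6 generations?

-

-----ooooo----o----oo
-----oooooo----o---oo
-----ooooooo----o--oo
-----oooooooo----o-oo
-----ooooooooo----ooo
-----oooooooooo---ooo
position 3 holds -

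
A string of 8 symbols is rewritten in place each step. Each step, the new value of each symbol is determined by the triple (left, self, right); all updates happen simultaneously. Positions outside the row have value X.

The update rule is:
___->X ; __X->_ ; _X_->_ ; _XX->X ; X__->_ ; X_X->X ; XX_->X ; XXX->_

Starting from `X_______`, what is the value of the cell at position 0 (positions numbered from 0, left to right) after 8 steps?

step 1: X_XXXXX_
step 2: XXX___XX
step 3: __X_X_X_
step 4: ___X_X_X
step 5: _X__X_XX
step 6: X____XX_
step 7: X_XX_XXX
step 8: XXXXXX__
position 0 holds X

X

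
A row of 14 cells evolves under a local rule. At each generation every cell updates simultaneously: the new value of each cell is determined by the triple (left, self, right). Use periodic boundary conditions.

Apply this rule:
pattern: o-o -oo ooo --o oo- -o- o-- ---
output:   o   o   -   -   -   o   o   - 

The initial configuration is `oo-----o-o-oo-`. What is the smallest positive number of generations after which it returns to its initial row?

14

o-o----ooooo-o
-ooo---o----oo
oo--o--oo---o-
o-o-oo-o-o--oo
-oooo-ooooo-o-
-o---oo----ooo
ooo--o-o---o--
o--o-oooo--oo-
oo-ooo---o-o-o
--oo--o--ooooo
o-o-o-oo-o----
ooooooo-ooo---
o------oo--o--
oo-----o-o-oo-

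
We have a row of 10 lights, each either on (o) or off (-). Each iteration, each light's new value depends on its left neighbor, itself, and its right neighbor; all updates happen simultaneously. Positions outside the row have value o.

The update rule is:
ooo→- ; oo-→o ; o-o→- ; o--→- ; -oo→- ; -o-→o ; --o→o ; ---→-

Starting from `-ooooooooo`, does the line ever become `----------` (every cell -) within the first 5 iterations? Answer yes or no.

yes

----------
all cells are - at iteration 1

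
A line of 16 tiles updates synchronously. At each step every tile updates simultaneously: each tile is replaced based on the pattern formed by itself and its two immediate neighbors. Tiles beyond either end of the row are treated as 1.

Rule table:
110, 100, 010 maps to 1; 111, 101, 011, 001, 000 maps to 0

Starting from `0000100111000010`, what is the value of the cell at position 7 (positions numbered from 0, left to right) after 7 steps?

0

step 1: 1000110001100010
step 2: 1100011000110010
step 3: 0110001100011010
step 4: 0011000110001010
step 5: 1001100011001010
step 6: 1100110001101010
step 7: 0110011000101010
position 7 holds 0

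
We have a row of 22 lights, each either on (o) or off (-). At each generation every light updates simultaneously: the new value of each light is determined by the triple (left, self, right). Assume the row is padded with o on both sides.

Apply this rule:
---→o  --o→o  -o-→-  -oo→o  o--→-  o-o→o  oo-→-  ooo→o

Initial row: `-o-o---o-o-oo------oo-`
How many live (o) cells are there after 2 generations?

o-o--oo-o-oo--oooooo-o
-o--oo-o-oo--oooooo-oo
count of o: 14

14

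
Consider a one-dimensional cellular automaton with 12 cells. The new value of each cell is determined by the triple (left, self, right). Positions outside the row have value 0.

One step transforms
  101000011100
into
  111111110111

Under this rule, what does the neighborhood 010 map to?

1

At position 0 the neighborhood is 010; the next row has 1 there.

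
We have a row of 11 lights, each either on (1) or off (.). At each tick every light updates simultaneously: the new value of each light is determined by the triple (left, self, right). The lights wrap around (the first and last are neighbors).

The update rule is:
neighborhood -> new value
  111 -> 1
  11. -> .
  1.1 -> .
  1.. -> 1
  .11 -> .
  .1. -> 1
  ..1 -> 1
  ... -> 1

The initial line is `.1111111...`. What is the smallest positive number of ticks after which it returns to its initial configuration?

5

1.11111.111
...111...11
111.1.111..
.1..1..1.11
.1111111...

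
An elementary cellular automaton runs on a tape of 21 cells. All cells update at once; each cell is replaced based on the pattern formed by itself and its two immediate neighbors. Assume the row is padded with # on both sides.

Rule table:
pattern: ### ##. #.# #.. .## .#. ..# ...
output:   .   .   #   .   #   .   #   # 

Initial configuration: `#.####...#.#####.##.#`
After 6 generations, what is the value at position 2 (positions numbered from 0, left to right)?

.

generation 1: .##....##.##....##.##
generation 2: ##..####.##..####.##.
generation 3: ...##...##..##...##.#
generation 4: .###..###..##..###.##
generation 5: ##...##...##..##..##.
generation 6: ...###..###..##..##.#
position 2 holds .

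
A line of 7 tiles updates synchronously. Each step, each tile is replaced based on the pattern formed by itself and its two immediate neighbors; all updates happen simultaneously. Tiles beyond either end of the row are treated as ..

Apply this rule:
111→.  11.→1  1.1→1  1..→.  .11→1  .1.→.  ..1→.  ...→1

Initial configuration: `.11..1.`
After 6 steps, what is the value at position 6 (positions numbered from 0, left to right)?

.

.11....
.11.111
.1111.1
.1..11.
....11.
111.11.
position 6 holds .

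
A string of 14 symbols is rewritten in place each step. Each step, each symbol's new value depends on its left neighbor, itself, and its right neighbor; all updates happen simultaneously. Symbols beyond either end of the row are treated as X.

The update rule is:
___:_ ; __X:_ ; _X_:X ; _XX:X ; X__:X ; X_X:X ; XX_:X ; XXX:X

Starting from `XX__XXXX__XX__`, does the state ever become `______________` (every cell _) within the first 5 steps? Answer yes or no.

step 1: XXX_XXXXX_XXX_
step 2: XXXXXXXXXXXXXX
step 3: XXXXXXXXXXXXXX  (fixed point — unchanged through step 5)
step 5 is XXXXXXXXXXXXXX, still not uniform _

no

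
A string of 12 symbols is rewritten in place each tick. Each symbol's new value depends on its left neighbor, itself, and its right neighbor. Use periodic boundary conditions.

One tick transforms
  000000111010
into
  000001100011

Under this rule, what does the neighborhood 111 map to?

0

At position 7 the neighborhood is 111; the next row has 0 there.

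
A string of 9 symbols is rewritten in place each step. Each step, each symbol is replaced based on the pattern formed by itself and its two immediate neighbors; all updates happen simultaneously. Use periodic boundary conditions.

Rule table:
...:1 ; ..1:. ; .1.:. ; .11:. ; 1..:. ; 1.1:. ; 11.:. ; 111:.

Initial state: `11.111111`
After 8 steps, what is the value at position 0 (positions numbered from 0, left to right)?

1

.........
111111111
.........  (repeats step 1; period 2)
step 8: 111111111
position 0 holds 1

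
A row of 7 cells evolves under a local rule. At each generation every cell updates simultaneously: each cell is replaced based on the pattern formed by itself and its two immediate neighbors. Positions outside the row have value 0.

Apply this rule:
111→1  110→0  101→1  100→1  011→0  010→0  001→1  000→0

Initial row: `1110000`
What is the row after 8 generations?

generation 1: 0101000
generation 2: 1010100
generation 3: 0101010
generation 4: 1010101
generation 5: 0101010  (repeats generation 3; period 2)
generation 8: 1010101

1010101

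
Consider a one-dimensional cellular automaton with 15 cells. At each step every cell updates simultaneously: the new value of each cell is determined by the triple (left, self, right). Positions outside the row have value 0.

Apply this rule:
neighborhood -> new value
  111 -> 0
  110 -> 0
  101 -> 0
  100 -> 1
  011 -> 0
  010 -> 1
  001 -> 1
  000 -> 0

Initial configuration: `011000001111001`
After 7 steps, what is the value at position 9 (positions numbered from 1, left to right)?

0

100100010000111
111110111001000
000000000111100
000000001000010
000000011100111
000000100011000
000001110100100
position 9 holds 0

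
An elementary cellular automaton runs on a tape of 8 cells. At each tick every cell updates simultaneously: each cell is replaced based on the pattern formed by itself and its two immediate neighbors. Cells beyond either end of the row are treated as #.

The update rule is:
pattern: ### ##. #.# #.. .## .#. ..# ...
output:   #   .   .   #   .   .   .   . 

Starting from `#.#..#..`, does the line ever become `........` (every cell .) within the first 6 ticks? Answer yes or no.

no

...#..#.
#...#...
.#...#..
..#...#.
#..#....
.#..#...
tick 6 is .#..#..., still not uniform .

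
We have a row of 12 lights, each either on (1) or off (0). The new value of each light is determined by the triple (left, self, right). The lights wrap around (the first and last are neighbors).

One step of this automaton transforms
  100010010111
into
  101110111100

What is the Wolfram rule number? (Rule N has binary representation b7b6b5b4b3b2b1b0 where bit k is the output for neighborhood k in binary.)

position 10: 111 → 0  (bit 7 = 0)
position 0: 110 → 1  (bit 6 = 1)
position 8: 101 → 1  (bit 5 = 1)
position 1: 100 → 0  (bit 4 = 0)
position 9: 011 → 1  (bit 3 = 1)
position 4: 010 → 1  (bit 2 = 1)
position 3: 001 → 1  (bit 1 = 1)
position 2: 000 → 1  (bit 0 = 1)
bits b7..b0 = 01101111 = 111

111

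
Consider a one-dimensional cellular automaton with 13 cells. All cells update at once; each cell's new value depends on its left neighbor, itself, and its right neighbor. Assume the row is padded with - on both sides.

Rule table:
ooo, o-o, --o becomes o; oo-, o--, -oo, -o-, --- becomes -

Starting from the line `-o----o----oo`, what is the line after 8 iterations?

o----o----o--
----o----o---
---o----o----
--o----o-----
-o----o------
o----o-------
----o--------
---o---------

---o---------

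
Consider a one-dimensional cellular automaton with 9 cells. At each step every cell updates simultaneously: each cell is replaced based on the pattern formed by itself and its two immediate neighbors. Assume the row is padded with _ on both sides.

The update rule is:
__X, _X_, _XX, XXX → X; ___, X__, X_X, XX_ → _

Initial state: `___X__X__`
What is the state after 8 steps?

__XX_XX__
_XX__X___
XX__XX___
X__XX____
X_XX_____
X_X______
X_X______  (fixed point — unchanged through step 8)

X_X______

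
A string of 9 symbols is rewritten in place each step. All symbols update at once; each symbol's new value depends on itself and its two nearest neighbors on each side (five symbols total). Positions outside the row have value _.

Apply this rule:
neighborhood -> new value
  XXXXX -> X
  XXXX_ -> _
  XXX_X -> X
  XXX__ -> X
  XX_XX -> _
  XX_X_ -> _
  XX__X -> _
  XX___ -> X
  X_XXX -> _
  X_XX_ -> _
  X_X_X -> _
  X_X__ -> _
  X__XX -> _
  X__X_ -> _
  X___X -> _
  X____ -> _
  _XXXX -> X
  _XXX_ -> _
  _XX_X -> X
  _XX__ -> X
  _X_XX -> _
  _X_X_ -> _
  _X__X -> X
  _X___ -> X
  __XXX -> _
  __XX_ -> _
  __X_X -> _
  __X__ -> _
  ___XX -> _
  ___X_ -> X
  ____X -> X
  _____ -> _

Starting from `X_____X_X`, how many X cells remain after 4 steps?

_X__XX___
X_X__XX__
___X__XX_
_XX_X__XX
count of X: 5

5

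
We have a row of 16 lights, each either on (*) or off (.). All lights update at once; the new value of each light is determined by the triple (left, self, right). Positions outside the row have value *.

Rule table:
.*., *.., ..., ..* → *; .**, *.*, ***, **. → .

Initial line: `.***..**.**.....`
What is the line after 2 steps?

....**.....*****
****..*****.....

****..*****.....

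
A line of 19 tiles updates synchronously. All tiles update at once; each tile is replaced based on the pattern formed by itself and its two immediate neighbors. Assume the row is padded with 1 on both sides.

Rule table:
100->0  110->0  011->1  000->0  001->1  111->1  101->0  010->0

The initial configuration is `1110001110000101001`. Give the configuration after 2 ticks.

1100011100001000011
1000111000010000111

1000111000010000111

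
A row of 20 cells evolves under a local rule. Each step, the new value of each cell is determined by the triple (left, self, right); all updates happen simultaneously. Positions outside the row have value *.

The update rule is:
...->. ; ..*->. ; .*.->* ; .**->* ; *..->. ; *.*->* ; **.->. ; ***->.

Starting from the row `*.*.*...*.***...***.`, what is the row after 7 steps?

........*.......*..*

step 1: .****...***.....*..*
step 2: **......*.......*..*
step 3: ........*.......*..*
step 4: ........*.......*..*  (fixed point — unchanged through step 7)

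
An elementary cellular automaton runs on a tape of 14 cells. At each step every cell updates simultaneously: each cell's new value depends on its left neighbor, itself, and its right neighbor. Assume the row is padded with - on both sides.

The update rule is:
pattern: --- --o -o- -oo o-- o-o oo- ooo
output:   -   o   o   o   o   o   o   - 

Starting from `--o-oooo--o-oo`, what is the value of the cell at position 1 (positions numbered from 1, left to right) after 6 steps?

-oooo--ooooooo
oo--oooo-----o
ooooo--oo---oo
o---oooooo-ooo
oo-oo----ooo-o
oooooo--oo-ooo
position 1 holds o

o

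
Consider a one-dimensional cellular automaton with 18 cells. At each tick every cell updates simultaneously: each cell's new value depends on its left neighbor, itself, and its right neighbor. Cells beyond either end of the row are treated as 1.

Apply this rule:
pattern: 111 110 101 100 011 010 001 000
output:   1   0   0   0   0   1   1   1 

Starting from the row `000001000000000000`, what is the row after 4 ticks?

010101000011111111

tick 1: 011111011111111111
tick 2: 001110001111111111
tick 3: 010100110111111111
tick 4: 010101000011111111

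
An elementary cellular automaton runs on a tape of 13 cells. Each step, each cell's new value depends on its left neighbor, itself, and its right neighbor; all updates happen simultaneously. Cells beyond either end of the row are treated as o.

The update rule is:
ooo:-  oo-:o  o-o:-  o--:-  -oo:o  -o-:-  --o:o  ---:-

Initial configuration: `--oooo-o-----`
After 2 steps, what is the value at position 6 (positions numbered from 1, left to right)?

-oo--o------o
-oo-o------oo
position 6 holds -

-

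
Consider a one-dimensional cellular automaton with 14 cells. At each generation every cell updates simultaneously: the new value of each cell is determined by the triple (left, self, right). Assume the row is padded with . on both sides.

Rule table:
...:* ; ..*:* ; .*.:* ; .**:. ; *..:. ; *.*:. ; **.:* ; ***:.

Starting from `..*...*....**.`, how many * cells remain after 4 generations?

4

***.***.***.*.
..*...*...*.*.
***.***.***.*.  (repeats generation 1; period 2)
generation 4: ..*...*...*.*.
count of *: 4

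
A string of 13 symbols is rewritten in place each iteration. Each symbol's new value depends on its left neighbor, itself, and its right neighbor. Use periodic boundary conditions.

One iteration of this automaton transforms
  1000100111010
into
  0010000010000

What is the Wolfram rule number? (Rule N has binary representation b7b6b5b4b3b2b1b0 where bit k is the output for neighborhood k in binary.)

129

position 8: 111 → 1  (bit 7 = 1)
position 9: 110 → 0  (bit 6 = 0)
position 10: 101 → 0  (bit 5 = 0)
position 1: 100 → 0  (bit 4 = 0)
position 7: 011 → 0  (bit 3 = 0)
position 0: 010 → 0  (bit 2 = 0)
position 3: 001 → 0  (bit 1 = 0)
position 2: 000 → 1  (bit 0 = 1)
bits b7..b0 = 10000001 = 129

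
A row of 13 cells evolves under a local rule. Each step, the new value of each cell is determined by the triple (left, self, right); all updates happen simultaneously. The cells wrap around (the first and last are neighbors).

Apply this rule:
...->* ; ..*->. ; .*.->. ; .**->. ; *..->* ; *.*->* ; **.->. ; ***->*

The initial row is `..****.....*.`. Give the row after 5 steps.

*..**.****..*
.*...*.**.*..
..**..*..*.**
*...*..*..*..
.**..*..*..*.

.**..*..*..*.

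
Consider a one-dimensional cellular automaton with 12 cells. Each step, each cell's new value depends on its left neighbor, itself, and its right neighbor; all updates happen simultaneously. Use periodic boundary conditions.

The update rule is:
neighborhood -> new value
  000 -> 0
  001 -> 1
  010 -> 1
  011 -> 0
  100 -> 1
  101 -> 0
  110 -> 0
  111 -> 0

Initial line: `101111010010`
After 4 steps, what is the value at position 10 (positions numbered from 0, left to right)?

100000011110
110000100000
001001110001
111110001011
position 10 holds 1

1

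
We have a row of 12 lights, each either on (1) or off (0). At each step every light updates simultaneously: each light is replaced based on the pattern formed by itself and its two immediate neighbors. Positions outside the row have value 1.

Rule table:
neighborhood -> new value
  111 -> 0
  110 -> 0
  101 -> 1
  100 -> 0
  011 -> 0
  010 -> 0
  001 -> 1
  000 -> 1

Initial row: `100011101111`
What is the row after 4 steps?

001100010000
010001100111
100110001000
001000110011

001000110011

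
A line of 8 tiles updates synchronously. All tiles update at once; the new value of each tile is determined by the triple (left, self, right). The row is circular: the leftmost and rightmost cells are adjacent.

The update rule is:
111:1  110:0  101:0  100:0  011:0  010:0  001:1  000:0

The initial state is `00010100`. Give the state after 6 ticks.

00000100

00100000
01000000
10000000
00000001
00000010
00000100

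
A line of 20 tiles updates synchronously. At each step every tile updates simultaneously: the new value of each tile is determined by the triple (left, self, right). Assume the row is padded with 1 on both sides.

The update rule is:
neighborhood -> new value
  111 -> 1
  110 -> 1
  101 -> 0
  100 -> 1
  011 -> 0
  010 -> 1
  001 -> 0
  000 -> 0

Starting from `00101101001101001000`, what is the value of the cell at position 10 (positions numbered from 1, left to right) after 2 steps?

10100101100101101100
10110100110100100110
position 10 holds 1

1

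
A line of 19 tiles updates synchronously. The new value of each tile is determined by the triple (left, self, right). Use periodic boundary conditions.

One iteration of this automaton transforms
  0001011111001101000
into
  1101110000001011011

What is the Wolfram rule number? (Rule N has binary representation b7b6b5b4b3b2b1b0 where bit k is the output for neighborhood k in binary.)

position 6: 111 → 0  (bit 7 = 0)
position 9: 110 → 0  (bit 6 = 0)
position 4: 101 → 1  (bit 5 = 1)
position 10: 100 → 0  (bit 4 = 0)
position 5: 011 → 1  (bit 3 = 1)
position 3: 010 → 1  (bit 2 = 1)
position 2: 001 → 0  (bit 1 = 0)
position 0: 000 → 1  (bit 0 = 1)
bits b7..b0 = 00101101 = 45

45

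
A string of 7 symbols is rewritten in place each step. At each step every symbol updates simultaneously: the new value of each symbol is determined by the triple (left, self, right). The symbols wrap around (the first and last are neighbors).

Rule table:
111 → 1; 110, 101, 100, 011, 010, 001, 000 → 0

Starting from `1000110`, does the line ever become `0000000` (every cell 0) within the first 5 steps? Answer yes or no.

yes

0000000
all cells are 0 at step 1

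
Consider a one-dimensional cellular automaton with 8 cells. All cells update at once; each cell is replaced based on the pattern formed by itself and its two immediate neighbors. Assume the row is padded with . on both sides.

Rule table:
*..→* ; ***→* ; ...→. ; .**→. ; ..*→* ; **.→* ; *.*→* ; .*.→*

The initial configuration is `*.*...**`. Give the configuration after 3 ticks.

*.******

****.*.*
.*******
*.******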